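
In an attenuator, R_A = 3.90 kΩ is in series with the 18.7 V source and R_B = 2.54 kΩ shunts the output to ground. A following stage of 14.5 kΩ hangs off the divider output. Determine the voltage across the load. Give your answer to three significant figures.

V_out ≈ 6.67 V

The load sits in parallel with R_B: R_B‖R_L = (2.54 × 14.5) / (2.54 + 14.5) = 2.161 kΩ.
V_out = 18.7 × 2.161 / (3.90 + 2.161) = 18.7 × 2.161/6.061 = 6.67 V.
(Unloaded it would have been 7.38 V.)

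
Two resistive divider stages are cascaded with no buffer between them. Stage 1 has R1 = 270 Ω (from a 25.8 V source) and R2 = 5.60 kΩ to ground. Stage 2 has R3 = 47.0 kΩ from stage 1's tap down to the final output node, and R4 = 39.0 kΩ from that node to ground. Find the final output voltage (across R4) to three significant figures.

V_out ≈ 11.1 V

Stage 2 presents R3+R4 = 86000 Ω as a load on stage 1's tap.
Stage 1's lower leg becomes R2‖(R3+R4) = 5258 Ω, so V_mid = 25.8 × 5258/5528 = 24.54 V.
Stage 2 is itself unloaded: V_out = V_mid × R4/(R3+R4) = 24.54 × 39000/86000 = 11.1 V.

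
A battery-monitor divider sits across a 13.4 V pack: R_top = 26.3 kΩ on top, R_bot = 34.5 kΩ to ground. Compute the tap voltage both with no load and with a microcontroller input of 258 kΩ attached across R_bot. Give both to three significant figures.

Open-circuit: V = 13.4 × 34.5/(26.3 + 34.5) = 7.60 V.
With the load, R_bot becomes R_bot‖R_L = 30.43 kΩ, so V = 13.4 × 30.43/56.73 = 7.19 V.

Unloaded: 7.60 V; loaded: 7.19 V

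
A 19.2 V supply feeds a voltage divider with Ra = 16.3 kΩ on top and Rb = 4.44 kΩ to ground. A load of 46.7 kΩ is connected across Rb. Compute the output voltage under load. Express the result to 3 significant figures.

The load sits in parallel with Rb: Rb‖R_L = (4.44 × 46.7) / (4.44 + 46.7) = 4.055 kΩ.
V_out = 19.2 × 4.055 / (16.3 + 4.055) = 19.2 × 4.055/20.35 = 3.82 V.

V_out ≈ 3.82 V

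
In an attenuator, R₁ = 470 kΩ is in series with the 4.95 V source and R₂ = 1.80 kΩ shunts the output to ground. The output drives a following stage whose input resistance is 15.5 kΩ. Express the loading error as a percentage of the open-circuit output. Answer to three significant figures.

10.4 %

Unloaded V = 4.95 × 1.80/471.8 = 0.018885 V.
Loaded: R₂‖R_L = 1.613 kΩ, giving V = 4.95 × 1.613/471.6 = 0.016927 V.
Drop = (0.018885 − 0.016927) / 0.018885 = 10.4 %.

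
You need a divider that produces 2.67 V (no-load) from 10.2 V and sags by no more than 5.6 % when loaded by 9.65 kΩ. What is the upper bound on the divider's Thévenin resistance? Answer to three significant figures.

R_th ≤ 572 Ω

Loading drop = R_th/(R_th + R_L) ≤ 0.0560, so R_th ≤ R_L · ε/(1−ε) = 9.65 kΩ × 0.0560/0.9440 = 572 Ω.
(Any R1, R2 with R2/(R1+R2) = 0.262 and R1‖R2 ≤ 572 Ω will meet the spec.)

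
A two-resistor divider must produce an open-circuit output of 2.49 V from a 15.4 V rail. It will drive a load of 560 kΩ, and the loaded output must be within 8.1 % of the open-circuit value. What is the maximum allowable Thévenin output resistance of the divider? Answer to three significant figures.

Loading drop = R_th/(R_th + R_L) ≤ 0.0810, so R_th ≤ R_L · ε/(1−ε) = 560 kΩ × 0.0810/0.9190 = 49.4 kΩ.
(Any R1, R2 with R2/(R1+R2) = 0.162 and R1‖R2 ≤ 49.4 kΩ will meet the spec.)

R_th ≤ 49.4 kΩ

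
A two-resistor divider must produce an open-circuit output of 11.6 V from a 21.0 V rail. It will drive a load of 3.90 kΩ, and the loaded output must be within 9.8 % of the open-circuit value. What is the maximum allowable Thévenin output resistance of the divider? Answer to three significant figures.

R_th ≤ 424 Ω

Loading drop = R_th/(R_th + R_L) ≤ 0.0980, so R_th ≤ R_L · ε/(1−ε) = 3.90 kΩ × 0.0980/0.9020 = 424 Ω.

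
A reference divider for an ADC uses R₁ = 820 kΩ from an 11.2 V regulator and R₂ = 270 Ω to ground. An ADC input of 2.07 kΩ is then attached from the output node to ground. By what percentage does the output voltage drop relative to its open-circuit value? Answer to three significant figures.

11.5 %

Unloaded V = 11.2 × 270/820300 = 0.0036866 V.
Loaded: R₂‖R_L = 238.8 Ω, giving V = 11.2 × 238.8/820200 = 0.0032613 V.
Drop = (0.0036866 − 0.0032613) / 0.0036866 = 11.5 %.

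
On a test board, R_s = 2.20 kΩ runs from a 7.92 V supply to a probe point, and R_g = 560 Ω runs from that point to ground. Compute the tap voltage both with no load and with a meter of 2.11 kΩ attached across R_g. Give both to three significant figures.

Unloaded: 1.61 V; loaded: 1.33 V

Open-circuit: V = 7.92 × 560/(2200 + 560) = 1.61 V.
With the load, R_g becomes R_g‖R_L = 442.5 Ω, so V = 7.92 × 442.5/2643 = 1.33 V.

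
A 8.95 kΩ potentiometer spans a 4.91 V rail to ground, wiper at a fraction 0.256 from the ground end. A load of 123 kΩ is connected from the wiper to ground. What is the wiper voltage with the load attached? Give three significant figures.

V ≈ 1.24 V

The wiper splits the pot into (1−α)R = 6.659 kΩ above and αR = 2.291 kΩ below.
Lower section ‖ load = 2.249 kΩ.
V_wiper = 4.91 × 2.249/(6.659 + 2.249) = 1.24 V.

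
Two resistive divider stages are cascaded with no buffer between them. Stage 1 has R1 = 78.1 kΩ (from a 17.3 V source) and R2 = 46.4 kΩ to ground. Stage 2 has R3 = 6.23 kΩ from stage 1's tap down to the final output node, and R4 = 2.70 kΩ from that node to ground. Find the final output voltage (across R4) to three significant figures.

Stage 2 presents R3+R4 = 8.930 kΩ as a load on stage 1's tap.
Stage 1's lower leg becomes R2‖(R3+R4) = 7.489 kΩ, so V_mid = 17.3 × 7.489/85.59 = 1.514 V.
Stage 2 is itself unloaded: V_out = V_mid × R4/(R3+R4) = 1.514 × 2.70/8.930 = 0.458 V.

V_out ≈ 0.458 V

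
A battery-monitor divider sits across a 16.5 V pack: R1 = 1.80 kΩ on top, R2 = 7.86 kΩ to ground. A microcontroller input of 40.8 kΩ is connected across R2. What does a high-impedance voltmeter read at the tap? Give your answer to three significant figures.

V_out ≈ 13.0 V

The load sits in parallel with R2: R2‖R_L = (7.86 × 40.8) / (7.86 + 40.8) = 6.590 kΩ.
V_out = 16.5 × 6.590 / (1.80 + 6.590) = 16.5 × 6.590/8.390 = 13.0 V.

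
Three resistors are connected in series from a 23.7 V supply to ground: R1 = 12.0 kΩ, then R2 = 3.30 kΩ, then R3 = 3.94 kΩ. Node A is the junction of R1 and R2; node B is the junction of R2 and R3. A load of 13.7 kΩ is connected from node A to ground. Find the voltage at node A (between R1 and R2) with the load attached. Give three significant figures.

Below node A the series string R2+R3 = 7.240 kΩ sits in parallel with the 13.7 kΩ load: 4.737 kΩ.
V_A = 23.7 × 4.737/(12.0 + 4.737) = 6.71 V.

V ≈ 6.71 V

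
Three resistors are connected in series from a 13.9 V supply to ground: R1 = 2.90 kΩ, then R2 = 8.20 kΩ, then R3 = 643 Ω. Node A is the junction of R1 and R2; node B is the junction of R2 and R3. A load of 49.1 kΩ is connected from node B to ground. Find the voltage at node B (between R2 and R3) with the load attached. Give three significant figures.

At node B, R3 is in parallel with the load: R3‖R_L = 634.7 Ω.
Below node A the resistance is R2 + (R3‖R_L) = 8835 Ω, so V_A = 13.9 × 8835/11730 = 10.46 V.
Then V_B = V_A × (R3‖R_L)/(R2 + R3‖R_L) = 10.46 × 634.7/8835 = 0.752 V.

V ≈ 0.752 V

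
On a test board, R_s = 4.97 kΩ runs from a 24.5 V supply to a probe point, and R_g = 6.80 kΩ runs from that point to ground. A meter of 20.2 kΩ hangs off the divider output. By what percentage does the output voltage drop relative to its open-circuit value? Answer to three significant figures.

12.4 %

The divider's output (Thévenin) resistance is R_s‖R_g = 2.871 kΩ.
Fractional drop under load = R_th/(R_th + R_L) = 2.871 / (2.871 + 20.2) = 0.1245.
So the output falls by 12.4 %.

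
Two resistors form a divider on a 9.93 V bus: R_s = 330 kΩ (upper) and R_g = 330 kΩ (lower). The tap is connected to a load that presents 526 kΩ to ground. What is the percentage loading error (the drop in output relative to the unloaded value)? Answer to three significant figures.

Unloaded V = 9.93 × 330/660.0 = 4.965 V.
Loaded: R_g‖R_L = 202.8 kΩ, giving V = 9.93 × 202.8/532.8 = 3.779 V.
Drop = (4.965 − 3.779) / 4.965 = 23.9 %.

23.9 %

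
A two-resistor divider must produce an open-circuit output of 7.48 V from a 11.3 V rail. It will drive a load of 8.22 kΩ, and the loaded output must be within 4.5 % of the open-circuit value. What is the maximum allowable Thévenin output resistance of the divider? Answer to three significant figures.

Loading drop = R_th/(R_th + R_L) ≤ 0.0450, so R_th ≤ R_L · ε/(1−ε) = 8.22 kΩ × 0.0450/0.9550 = 387 Ω.
(Any R1, R2 with R2/(R1+R2) = 0.662 and R1‖R2 ≤ 387 Ω will meet the spec.)

R_th ≤ 387 Ω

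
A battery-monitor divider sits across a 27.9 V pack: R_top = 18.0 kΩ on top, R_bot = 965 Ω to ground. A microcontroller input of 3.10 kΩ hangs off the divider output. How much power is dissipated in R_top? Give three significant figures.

P ≈ 39.9 mW

Total resistance from the source is R_top + (R_bot‖R_L) = 18740 Ω, so I = 27.9/18740 Ω = 1.489 mA.
P = I²·R_top = (1.489 mA)² × 18.0 kΩ = 39.9 mW.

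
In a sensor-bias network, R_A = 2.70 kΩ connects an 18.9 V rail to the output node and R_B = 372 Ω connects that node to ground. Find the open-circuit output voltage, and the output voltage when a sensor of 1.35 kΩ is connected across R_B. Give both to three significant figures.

Unloaded: 2.29 V; loaded: 1.84 V

Open-circuit: V = 18.9 × 372/(2700 + 372) = 2.29 V.
With the load, R_B becomes R_B‖R_L = 291.6 Ω, so V = 18.9 × 291.6/2992 = 1.84 V.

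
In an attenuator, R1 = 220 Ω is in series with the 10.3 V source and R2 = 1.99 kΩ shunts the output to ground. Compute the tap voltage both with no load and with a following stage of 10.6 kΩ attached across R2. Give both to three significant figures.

Open-circuit: V = 10.3 × 1990/(220 + 1990) = 9.27 V.
With the load, R2 becomes R2‖R_L = 1675 Ω, so V = 10.3 × 1675/1895 = 9.10 V.

Unloaded: 9.27 V; loaded: 9.10 V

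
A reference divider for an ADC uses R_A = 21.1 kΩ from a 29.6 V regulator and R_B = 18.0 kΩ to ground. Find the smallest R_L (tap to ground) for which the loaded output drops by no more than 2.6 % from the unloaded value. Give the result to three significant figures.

R_L(min) ≈ 364 kΩ

Output resistance R_th = R_A‖R_B = (21.1 × 18.0)/39.10 = 9.714 kΩ.
The fractional drop is R_th/(R_th + R_L); requiring this ≤ 0.0260 gives R_L ≥ R_th(1/0.0260 − 1) = 9.714 × 37.46 = 364 kΩ.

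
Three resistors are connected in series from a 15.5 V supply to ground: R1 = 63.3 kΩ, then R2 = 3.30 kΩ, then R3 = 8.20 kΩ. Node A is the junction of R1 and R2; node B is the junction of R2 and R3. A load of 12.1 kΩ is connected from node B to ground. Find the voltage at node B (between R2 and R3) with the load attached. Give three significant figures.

At node B, R3 is in parallel with the load: R3‖R_L = 4.888 kΩ.
Below node A the resistance is R2 + (R3‖R_L) = 8.188 kΩ, so V_A = 15.5 × 8.188/71.49 = 1.775 V.
Then V_B = V_A × (R3‖R_L)/(R2 + R3‖R_L) = 1.775 × 4.888/8.188 = 1.06 V.

V ≈ 1.06 V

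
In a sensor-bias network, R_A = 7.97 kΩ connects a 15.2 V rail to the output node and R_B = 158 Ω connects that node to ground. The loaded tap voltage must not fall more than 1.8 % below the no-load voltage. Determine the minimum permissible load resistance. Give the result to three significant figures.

Output resistance R_th = R_A‖R_B = (7970 × 158)/8128 = 154.9 Ω.
The fractional drop is R_th/(R_th + R_L); requiring this ≤ 0.0180 gives R_L ≥ R_th(1/0.0180 − 1) = 154.9 × 54.56 = 8.45 kΩ.

R_L(min) ≈ 8.45 kΩ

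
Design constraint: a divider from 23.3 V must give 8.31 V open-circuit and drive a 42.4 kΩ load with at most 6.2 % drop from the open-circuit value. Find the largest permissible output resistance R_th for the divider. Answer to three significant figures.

Loading drop = R_th/(R_th + R_L) ≤ 0.0620, so R_th ≤ R_L · ε/(1−ε) = 42.4 kΩ × 0.0620/0.9380 = 2.80 kΩ.
(Any R1, R2 with R2/(R1+R2) = 0.357 and R1‖R2 ≤ 2.80 kΩ will meet the spec.)

R_th ≤ 2.80 kΩ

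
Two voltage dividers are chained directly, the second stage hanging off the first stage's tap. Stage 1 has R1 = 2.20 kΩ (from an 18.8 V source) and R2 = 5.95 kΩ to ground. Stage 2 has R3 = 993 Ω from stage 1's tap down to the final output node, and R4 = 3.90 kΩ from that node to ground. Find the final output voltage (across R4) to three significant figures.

Stage 2 presents R3+R4 = 4893 Ω as a load on stage 1's tap.
Stage 1's lower leg becomes R2‖(R3+R4) = 2685 Ω, so V_mid = 18.8 × 2685/4885 = 10.33 V.
Stage 2 is itself unloaded: V_out = V_mid × R4/(R3+R4) = 10.33 × 3900/4893 = 8.24 V.

V_out ≈ 8.24 V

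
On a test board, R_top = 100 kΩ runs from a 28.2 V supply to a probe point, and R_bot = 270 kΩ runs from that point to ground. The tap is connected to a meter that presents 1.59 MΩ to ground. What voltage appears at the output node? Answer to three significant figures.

V_out ≈ 19.7 V

The load sits in parallel with R_bot: R_bot‖R_L = (270 × 1590) / (270 + 1590) = 230.8 kΩ.
V_out = 28.2 × 230.8 / (100 + 230.8) = 28.2 × 230.8/330.8 = 19.7 V.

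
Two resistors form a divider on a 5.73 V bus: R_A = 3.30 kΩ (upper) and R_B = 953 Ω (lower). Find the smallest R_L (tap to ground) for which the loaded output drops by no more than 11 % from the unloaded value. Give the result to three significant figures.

Output resistance R_th = R_A‖R_B = (3300 × 953)/4253 = 739.5 Ω.
The fractional drop is R_th/(R_th + R_L); requiring this ≤ 0.110 gives R_L ≥ R_th(1/0.110 − 1) = 739.5 × 8.091 = 5.98 kΩ.

R_L(min) ≈ 5.98 kΩ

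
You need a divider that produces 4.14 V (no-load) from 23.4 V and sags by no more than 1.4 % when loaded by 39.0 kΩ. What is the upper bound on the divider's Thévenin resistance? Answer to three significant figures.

R_th ≤ 554 Ω

Loading drop = R_th/(R_th + R_L) ≤ 0.0140, so R_th ≤ R_L · ε/(1−ε) = 39.0 kΩ × 0.0140/0.9860 = 554 Ω.
(Any R1, R2 with R2/(R1+R2) = 0.177 and R1‖R2 ≤ 554 Ω will meet the spec.)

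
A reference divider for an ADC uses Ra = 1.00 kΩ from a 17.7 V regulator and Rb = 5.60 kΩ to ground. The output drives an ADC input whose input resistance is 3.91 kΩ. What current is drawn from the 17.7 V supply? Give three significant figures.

Rb‖R_L = 2.302 kΩ, so the source sees Ra + Rb‖R_L = 3.302 kΩ.
I = 17.7 V / 3.302 kΩ = 5.36 mA.

I ≈ 5.36 mA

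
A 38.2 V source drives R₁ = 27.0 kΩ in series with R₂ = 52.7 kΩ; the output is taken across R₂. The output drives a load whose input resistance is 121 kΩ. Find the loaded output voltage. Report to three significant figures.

The load sits in parallel with R₂: R₂‖R_L = (52.7 × 121) / (52.7 + 121) = 36.71 kΩ.
V_out = 38.2 × 36.71 / (27.0 + 36.71) = 38.2 × 36.71/63.71 = 22.0 V.
(Unloaded it would have been 25.3 V.)

V_out ≈ 22.0 V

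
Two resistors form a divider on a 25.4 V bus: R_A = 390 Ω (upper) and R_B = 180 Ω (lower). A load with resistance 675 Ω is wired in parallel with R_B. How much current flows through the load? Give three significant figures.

R_B‖R_L = 142.1 Ω; V_out = 25.4 × 142.1/532.1 = 6.783 V.
I_L = V_out / R_L = 6.783 / 675 Ω = 10.0 mA.

I_L ≈ 10.0 mA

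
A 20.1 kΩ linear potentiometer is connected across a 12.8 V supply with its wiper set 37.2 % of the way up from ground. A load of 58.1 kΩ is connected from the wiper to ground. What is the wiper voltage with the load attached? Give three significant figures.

The wiper splits the pot into (1−α)R = 12.62 kΩ above and αR = 7.477 kΩ below.
Lower section ‖ load = 6.625 kΩ.
V_wiper = 12.8 × 6.625/(12.62 + 6.625) = 4.41 V.

V ≈ 4.41 V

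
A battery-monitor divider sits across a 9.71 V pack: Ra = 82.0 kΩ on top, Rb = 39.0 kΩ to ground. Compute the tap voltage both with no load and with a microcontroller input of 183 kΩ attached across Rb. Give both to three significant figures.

Open-circuit: V = 9.71 × 39.0/(82.0 + 39.0) = 3.13 V.
With the load, Rb becomes Rb‖R_L = 32.15 kΩ, so V = 9.71 × 32.15/114.1 = 2.73 V.

Unloaded: 3.13 V; loaded: 2.73 V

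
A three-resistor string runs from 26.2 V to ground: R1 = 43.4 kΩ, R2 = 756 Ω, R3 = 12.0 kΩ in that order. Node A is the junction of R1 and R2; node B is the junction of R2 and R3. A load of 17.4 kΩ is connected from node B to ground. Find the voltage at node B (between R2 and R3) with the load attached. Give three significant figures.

At node B, R3 is in parallel with the load: R3‖R_L = 7102 Ω.
Below node A the resistance is R2 + (R3‖R_L) = 7858 Ω, so V_A = 26.2 × 7858/51260 = 4.017 V.
Then V_B = V_A × (R3‖R_L)/(R2 + R3‖R_L) = 4.017 × 7102/7858 = 3.63 V.

V ≈ 3.63 V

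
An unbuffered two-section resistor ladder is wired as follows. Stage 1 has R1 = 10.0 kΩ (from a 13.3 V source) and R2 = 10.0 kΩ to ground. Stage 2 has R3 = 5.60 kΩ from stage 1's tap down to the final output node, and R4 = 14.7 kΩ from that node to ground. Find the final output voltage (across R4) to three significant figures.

V_out ≈ 3.86 V

Stage 2 presents R3+R4 = 20.30 kΩ as a load on stage 1's tap.
Stage 1's lower leg becomes R2‖(R3+R4) = 6.700 kΩ, so V_mid = 13.3 × 6.700/16.70 = 5.336 V.
Stage 2 is itself unloaded: V_out = V_mid × R4/(R3+R4) = 5.336 × 14.7/20.30 = 3.86 V.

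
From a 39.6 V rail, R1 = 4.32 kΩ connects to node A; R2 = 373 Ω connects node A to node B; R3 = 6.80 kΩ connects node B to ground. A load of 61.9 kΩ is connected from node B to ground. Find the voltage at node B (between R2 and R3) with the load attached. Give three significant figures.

At node B, R3 is in parallel with the load: R3‖R_L = 6127 Ω.
Below node A the resistance is R2 + (R3‖R_L) = 6500 Ω, so V_A = 39.6 × 6500/10820 = 23.79 V.
Then V_B = V_A × (R3‖R_L)/(R2 + R3‖R_L) = 23.79 × 6127/6500 = 22.4 V.

V ≈ 22.4 V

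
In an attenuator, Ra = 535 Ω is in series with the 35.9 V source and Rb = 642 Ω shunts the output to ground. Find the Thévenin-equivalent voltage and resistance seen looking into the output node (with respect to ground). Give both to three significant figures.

V_th is the open-circuit tap voltage: 35.9 × 642/(535 + 642) = 19.6 V.
With the supply zeroed, Ra and Rb appear in parallel from the tap: R_th = Ra‖Rb = (535 × 642)/1177 = 292 Ω.

V_th = 19.6 V, R_th = 292 Ω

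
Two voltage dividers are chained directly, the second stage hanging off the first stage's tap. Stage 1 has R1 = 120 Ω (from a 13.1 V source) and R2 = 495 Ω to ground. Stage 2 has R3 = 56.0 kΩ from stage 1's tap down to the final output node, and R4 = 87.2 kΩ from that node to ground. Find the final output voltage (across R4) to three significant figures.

Stage 2 presents R3+R4 = 143200 Ω as a load on stage 1's tap.
Stage 1's lower leg becomes R2‖(R3+R4) = 493.3 Ω, so V_mid = 13.1 × 493.3/613.3 = 10.54 V.
Stage 2 is itself unloaded: V_out = V_mid × R4/(R3+R4) = 10.54 × 87200/143200 = 6.42 V.

V_out ≈ 6.42 V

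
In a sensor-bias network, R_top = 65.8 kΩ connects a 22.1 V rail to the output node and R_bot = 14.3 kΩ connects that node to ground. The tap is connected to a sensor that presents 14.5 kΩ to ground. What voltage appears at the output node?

The load sits in parallel with R_bot: R_bot‖R_L = (14.3 × 14.5) / (14.3 + 14.5) = 7.200 kΩ.
V_out = 22.1 × 7.200 / (65.8 + 7.200) = 22.1 × 7.200/73.00 = 2.18 V.
(Unloaded it would have been 3.95 V.)

V_out ≈ 2.18 V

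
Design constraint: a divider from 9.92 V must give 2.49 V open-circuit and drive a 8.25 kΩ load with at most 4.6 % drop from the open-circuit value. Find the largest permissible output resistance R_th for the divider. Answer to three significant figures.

Loading drop = R_th/(R_th + R_L) ≤ 0.0460, so R_th ≤ R_L · ε/(1−ε) = 8.25 kΩ × 0.0460/0.9540 = 398 Ω.
(Any R1, R2 with R2/(R1+R2) = 0.251 and R1‖R2 ≤ 398 Ω will meet the spec.)

R_th ≤ 398 Ω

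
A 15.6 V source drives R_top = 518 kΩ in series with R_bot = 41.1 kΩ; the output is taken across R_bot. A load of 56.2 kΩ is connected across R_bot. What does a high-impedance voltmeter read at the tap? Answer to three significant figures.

The load sits in parallel with R_bot: R_bot‖R_L = (41.1 × 56.2) / (41.1 + 56.2) = 23.74 kΩ.
V_out = 15.6 × 23.74 / (518 + 23.74) = 15.6 × 23.74/541.7 = 0.684 V.

V_out ≈ 0.684 V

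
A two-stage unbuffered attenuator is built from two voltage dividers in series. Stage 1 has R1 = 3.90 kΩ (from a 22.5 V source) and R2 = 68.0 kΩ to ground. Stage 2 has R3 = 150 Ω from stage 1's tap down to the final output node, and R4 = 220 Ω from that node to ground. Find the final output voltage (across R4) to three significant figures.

Stage 2 presents R3+R4 = 370.0 Ω as a load on stage 1's tap.
Stage 1's lower leg becomes R2‖(R3+R4) = 368.0 Ω, so V_mid = 22.5 × 368.0/4268 = 1.940 V.
Stage 2 is itself unloaded: V_out = V_mid × R4/(R3+R4) = 1.940 × 220/370.0 = 1.15 V.

V_out ≈ 1.15 V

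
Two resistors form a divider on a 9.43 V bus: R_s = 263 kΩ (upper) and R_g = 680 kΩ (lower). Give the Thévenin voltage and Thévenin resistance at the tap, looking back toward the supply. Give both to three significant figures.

V_th = 6.80 V, R_th = 190 kΩ

V_th is the open-circuit tap voltage: 9.43 × 680/(263 + 680) = 6.80 V.
With the supply zeroed, R_s and R_g appear in parallel from the tap: R_th = R_s‖R_g = (263 × 680)/943.0 = 190 kΩ.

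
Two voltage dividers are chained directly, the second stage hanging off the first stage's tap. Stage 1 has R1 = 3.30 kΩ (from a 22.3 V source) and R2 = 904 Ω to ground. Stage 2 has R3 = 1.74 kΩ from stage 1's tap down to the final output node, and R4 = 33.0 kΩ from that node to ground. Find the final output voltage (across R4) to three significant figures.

V_out ≈ 4.46 V

Stage 2 presents R3+R4 = 34740 Ω as a load on stage 1's tap.
Stage 1's lower leg becomes R2‖(R3+R4) = 881.1 Ω, so V_mid = 22.3 × 881.1/4181 = 4.699 V.
Stage 2 is itself unloaded: V_out = V_mid × R4/(R3+R4) = 4.699 × 33000/34740 = 4.46 V.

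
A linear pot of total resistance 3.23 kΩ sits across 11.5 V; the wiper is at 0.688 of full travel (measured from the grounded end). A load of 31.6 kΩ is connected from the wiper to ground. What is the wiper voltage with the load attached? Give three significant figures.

V ≈ 7.74 V

The wiper splits the pot into (1−α)R = 1.008 kΩ above and αR = 2.222 kΩ below.
Lower section ‖ load = 2.076 kΩ.
V_wiper = 11.5 × 2.076/(1.008 + 2.076) = 7.74 V.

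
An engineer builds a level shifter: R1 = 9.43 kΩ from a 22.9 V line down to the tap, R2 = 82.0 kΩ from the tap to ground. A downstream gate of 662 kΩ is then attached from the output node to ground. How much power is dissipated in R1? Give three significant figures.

P ≈ 0.728 mW

Total resistance from the source is R1 + (R2‖R_L) = 82.39 kΩ, so I = 22.9/82.39 kΩ = 0.2779 mA.
P = I²·R1 = (0.2779 mA)² × 9.43 kΩ = 0.728 mW.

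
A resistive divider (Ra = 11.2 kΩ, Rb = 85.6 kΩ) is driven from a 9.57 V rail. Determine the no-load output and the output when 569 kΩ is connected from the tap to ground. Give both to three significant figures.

Unloaded: 8.46 V; loaded: 8.32 V

Open-circuit: V = 9.57 × 85.6/(11.2 + 85.6) = 8.46 V.
With the load, Rb becomes Rb‖R_L = 74.41 kΩ, so V = 9.57 × 74.41/85.61 = 8.32 V.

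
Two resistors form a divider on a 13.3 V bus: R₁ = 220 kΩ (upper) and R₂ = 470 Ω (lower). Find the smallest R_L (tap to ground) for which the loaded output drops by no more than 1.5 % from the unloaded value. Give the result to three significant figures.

Output resistance R_th = R₁‖R₂ = (220000 × 470)/220500 = 469.0 Ω.
The fractional drop is R_th/(R_th + R_L); requiring this ≤ 0.0150 gives R_L ≥ R_th(1/0.0150 − 1) = 469.0 × 65.67 = 30.8 kΩ.

R_L(min) ≈ 30.8 kΩ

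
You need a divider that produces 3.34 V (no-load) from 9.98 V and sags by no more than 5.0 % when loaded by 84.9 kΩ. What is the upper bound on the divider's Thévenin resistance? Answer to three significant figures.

Loading drop = R_th/(R_th + R_L) ≤ 0.0500, so R_th ≤ R_L · ε/(1−ε) = 84.9 kΩ × 0.0500/0.9500 = 4.47 kΩ.

R_th ≤ 4.47 kΩ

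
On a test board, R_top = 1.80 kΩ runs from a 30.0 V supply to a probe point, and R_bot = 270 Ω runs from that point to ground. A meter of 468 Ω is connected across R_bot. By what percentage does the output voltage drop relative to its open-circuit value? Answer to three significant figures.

Unloaded V = 30.0 × 270/2070 = 3.913 V.
Loaded: R_bot‖R_L = 171.2 Ω, giving V = 30.0 × 171.2/1971 = 2.606 V.
Drop = (3.913 − 2.606) / 3.913 = 33.4 %.

33.4 %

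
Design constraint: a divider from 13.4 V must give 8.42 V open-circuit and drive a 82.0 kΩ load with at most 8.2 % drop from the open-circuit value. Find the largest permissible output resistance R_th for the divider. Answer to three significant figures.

R_th ≤ 7.32 kΩ

Loading drop = R_th/(R_th + R_L) ≤ 0.0820, so R_th ≤ R_L · ε/(1−ε) = 82.0 kΩ × 0.0820/0.9180 = 7.32 kΩ.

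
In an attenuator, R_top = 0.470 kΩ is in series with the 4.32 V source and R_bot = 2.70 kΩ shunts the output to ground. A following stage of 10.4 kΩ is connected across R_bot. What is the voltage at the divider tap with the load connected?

V_out ≈ 3.54 V

The load sits in parallel with R_bot: R_bot‖R_L = (2700 × 10400) / (2700 + 10400) = 2144 Ω.
V_out = 4.32 × 2144 / (470 + 2144) = 4.32 × 2144/2614 = 3.54 V.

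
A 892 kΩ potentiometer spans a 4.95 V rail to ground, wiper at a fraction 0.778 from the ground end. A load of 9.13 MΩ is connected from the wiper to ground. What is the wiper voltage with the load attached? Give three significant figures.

The wiper splits the pot into (1−α)R = 198.0 kΩ above and αR = 694.0 kΩ below.
Lower section ‖ load = 645.0 kΩ.
V_wiper = 4.95 × 645.0/(198.0 + 645.0) = 3.79 V.

V ≈ 3.79 V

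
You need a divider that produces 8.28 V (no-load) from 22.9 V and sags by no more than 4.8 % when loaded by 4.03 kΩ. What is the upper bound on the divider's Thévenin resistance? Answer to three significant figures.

R_th ≤ 203 Ω

Loading drop = R_th/(R_th + R_L) ≤ 0.0480, so R_th ≤ R_L · ε/(1−ε) = 4.03 kΩ × 0.0480/0.9520 = 203 Ω.
(Any R1, R2 with R2/(R1+R2) = 0.362 and R1‖R2 ≤ 203 Ω will meet the spec.)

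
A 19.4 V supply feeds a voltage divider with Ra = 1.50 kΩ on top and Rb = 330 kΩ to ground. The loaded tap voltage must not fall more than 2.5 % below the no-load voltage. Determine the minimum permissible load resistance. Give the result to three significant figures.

Output resistance R_th = Ra‖Rb = (1.50 × 330)/331.5 = 1.493 kΩ.
The fractional drop is R_th/(R_th + R_L); requiring this ≤ 0.0250 gives R_L ≥ R_th(1/0.0250 − 1) = 1.493 × 39.00 = 58.2 kΩ.

R_L(min) ≈ 58.2 kΩ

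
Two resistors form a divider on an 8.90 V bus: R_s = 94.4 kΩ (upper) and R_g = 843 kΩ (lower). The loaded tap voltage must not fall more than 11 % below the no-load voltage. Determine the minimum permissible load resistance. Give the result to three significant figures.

Output resistance R_th = R_s‖R_g = (94.4 × 843)/937.4 = 84.89 kΩ.
The fractional drop is R_th/(R_th + R_L); requiring this ≤ 0.110 gives R_L ≥ R_th(1/0.110 − 1) = 84.89 × 8.091 = 687 kΩ.

R_L(min) ≈ 687 kΩ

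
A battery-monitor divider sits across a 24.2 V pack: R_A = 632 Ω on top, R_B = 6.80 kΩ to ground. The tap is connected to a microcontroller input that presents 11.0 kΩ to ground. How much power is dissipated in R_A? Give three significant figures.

Total resistance from the source is R_A + (R_B‖R_L) = 4834 Ω, so I = 24.2/4834 Ω = 5.006 mA.
P = I²·R_A = (5.006 mA)² × 632 Ω = 15.8 mW.

P ≈ 15.8 mW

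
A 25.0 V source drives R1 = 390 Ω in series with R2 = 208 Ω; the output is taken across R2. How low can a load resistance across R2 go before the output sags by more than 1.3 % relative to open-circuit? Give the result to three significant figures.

R_L(min) ≈ 10.3 kΩ

Output resistance R_th = R1‖R2 = (390 × 208)/598.0 = 135.7 Ω.
The fractional drop is R_th/(R_th + R_L); requiring this ≤ 0.0130 gives R_L ≥ R_th(1/0.0130 − 1) = 135.7 × 75.92 = 10.3 kΩ.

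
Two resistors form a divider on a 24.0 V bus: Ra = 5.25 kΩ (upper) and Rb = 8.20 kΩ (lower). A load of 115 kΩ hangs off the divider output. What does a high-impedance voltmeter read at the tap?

V_out ≈ 14.2 V

The load sits in parallel with Rb: Rb‖R_L = (8.20 × 115) / (8.20 + 115) = 7.654 kΩ.
V_out = 24.0 × 7.654 / (5.25 + 7.654) = 24.0 × 7.654/12.90 = 14.2 V.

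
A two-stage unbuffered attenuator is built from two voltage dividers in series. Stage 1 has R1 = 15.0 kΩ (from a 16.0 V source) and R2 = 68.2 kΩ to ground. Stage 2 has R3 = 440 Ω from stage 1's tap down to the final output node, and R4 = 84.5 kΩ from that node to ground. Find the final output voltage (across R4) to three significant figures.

V_out ≈ 11.4 V

Stage 2 presents R3+R4 = 84940 Ω as a load on stage 1's tap.
Stage 1's lower leg becomes R2‖(R3+R4) = 37830 Ω, so V_mid = 16.0 × 37830/52830 = 11.46 V.
Stage 2 is itself unloaded: V_out = V_mid × R4/(R3+R4) = 11.46 × 84500/84940 = 11.4 V.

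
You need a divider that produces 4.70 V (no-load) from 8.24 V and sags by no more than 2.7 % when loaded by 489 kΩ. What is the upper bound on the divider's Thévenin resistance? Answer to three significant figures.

R_th ≤ 13.6 kΩ

Loading drop = R_th/(R_th + R_L) ≤ 0.0270, so R_th ≤ R_L · ε/(1−ε) = 489 kΩ × 0.0270/0.9730 = 13.6 kΩ.
(Any R1, R2 with R2/(R1+R2) = 0.570 and R1‖R2 ≤ 13.6 kΩ will meet the spec.)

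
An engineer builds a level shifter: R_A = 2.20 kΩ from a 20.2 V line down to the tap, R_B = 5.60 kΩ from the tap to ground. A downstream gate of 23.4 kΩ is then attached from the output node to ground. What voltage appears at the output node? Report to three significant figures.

The load sits in parallel with R_B: R_B‖R_L = (5.60 × 23.4) / (5.60 + 23.4) = 4.519 kΩ.
V_out = 20.2 × 4.519 / (2.20 + 4.519) = 20.2 × 4.519/6.719 = 13.6 V.

V_out ≈ 13.6 V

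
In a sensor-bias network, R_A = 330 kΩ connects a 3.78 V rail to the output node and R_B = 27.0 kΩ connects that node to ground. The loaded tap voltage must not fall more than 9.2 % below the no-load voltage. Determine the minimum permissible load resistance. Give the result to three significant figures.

R_L(min) ≈ 246 kΩ

Output resistance R_th = R_A‖R_B = (330 × 27.0)/357.0 = 24.96 kΩ.
The fractional drop is R_th/(R_th + R_L); requiring this ≤ 0.0920 gives R_L ≥ R_th(1/0.0920 − 1) = 24.96 × 9.870 = 246 kΩ.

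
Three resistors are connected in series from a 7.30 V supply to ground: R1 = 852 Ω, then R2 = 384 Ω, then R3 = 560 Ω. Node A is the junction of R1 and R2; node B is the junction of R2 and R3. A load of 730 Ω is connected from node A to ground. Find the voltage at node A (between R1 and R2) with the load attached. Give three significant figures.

Below node A the series string R2+R3 = 944.0 Ω sits in parallel with the 730 Ω load: 411.7 Ω.
V_A = 7.30 × 411.7/(852 + 411.7) = 2.38 V.

V ≈ 2.38 V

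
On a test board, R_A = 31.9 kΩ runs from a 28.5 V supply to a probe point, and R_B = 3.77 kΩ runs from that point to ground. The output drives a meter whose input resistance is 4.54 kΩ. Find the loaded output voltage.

The load sits in parallel with R_B: R_B‖R_L = (3.77 × 4.54) / (3.77 + 4.54) = 2.060 kΩ.
V_out = 28.5 × 2.060 / (31.9 + 2.060) = 28.5 × 2.060/33.96 = 1.73 V.

V_out ≈ 1.73 V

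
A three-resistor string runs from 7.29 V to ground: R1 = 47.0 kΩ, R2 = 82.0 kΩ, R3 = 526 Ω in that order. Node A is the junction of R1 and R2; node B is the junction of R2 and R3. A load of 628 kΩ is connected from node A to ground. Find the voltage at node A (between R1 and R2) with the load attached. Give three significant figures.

Below node A the series string R2+R3 = 82530 Ω sits in parallel with the 628000 Ω load: 72940 Ω.
V_A = 7.29 × 72940/(47000 + 72940) = 4.43 V.

V ≈ 4.43 V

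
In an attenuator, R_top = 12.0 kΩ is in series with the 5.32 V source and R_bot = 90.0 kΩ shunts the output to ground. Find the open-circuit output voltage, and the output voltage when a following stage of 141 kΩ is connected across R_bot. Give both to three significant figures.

Unloaded: 4.69 V; loaded: 4.37 V

Open-circuit: V = 5.32 × 90.0/(12.0 + 90.0) = 4.69 V.
With the load, R_bot becomes R_bot‖R_L = 54.94 kΩ, so V = 5.32 × 54.94/66.94 = 4.37 V.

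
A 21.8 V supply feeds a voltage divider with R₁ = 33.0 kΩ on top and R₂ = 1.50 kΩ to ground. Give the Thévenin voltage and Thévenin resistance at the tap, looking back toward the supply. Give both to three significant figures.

V_th = 0.948 V, R_th = 1.43 kΩ

V_th is the open-circuit tap voltage: 21.8 × 1.50/(33.0 + 1.50) = 0.948 V.
With the supply zeroed, R₁ and R₂ appear in parallel from the tap: R_th = R₁‖R₂ = (33.0 × 1.50)/34.50 = 1.43 kΩ.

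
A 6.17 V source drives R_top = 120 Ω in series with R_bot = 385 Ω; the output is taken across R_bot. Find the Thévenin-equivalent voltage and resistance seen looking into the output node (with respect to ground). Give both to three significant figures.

V_th = 4.70 V, R_th = 91.5 Ω

V_th is the open-circuit tap voltage: 6.17 × 385/(120 + 385) = 4.70 V.
With the supply zeroed, R_top and R_bot appear in parallel from the tap: R_th = R_top‖R_bot = (120 × 385)/505.0 = 91.5 Ω.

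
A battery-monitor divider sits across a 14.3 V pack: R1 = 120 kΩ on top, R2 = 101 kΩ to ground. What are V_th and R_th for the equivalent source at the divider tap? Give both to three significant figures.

V_th is the open-circuit tap voltage: 14.3 × 101/(120 + 101) = 6.54 V.
With the supply zeroed, R1 and R2 appear in parallel from the tap: R_th = R1‖R2 = (120 × 101)/221.0 = 54.8 kΩ.

V_th = 6.54 V, R_th = 54.8 kΩ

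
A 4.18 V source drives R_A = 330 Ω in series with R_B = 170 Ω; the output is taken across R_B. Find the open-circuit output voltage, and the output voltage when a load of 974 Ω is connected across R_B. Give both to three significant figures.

Unloaded: 1.42 V; loaded: 1.27 V

Open-circuit: V = 4.18 × 170/(330 + 170) = 1.42 V.
With the load, R_B becomes R_B‖R_L = 144.7 Ω, so V = 4.18 × 144.7/474.7 = 1.27 V.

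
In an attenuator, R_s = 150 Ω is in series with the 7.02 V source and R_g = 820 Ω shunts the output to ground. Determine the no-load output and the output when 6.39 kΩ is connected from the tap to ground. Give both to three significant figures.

Unloaded: 5.93 V; loaded: 5.82 V

Open-circuit: V = 7.02 × 820/(150 + 820) = 5.93 V.
With the load, R_g becomes R_g‖R_L = 726.7 Ω, so V = 7.02 × 726.7/876.7 = 5.82 V.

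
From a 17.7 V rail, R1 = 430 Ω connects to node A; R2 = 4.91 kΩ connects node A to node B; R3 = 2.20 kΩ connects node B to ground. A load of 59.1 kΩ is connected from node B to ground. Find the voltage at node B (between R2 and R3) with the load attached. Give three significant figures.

V ≈ 5.03 V

At node B, R3 is in parallel with the load: R3‖R_L = 2121 Ω.
Below node A the resistance is R2 + (R3‖R_L) = 7031 Ω, so V_A = 17.7 × 7031/7461 = 16.68 V.
Then V_B = V_A × (R3‖R_L)/(R2 + R3‖R_L) = 16.68 × 2121/7031 = 5.03 V.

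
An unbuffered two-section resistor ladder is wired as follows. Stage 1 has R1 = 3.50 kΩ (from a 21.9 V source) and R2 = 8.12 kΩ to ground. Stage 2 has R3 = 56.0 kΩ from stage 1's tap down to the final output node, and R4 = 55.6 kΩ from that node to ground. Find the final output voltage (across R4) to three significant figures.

V_out ≈ 7.46 V

Stage 2 presents R3+R4 = 111.6 kΩ as a load on stage 1's tap.
Stage 1's lower leg becomes R2‖(R3+R4) = 7.569 kΩ, so V_mid = 21.9 × 7.569/11.07 = 14.98 V.
Stage 2 is itself unloaded: V_out = V_mid × R4/(R3+R4) = 14.98 × 55.6/111.6 = 7.46 V.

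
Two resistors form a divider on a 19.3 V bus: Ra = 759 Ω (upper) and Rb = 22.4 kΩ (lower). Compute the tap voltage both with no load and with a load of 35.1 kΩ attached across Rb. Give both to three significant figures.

Unloaded: 18.7 V; loaded: 18.3 V

Open-circuit: V = 19.3 × 22400/(759 + 22400) = 18.7 V.
With the load, Rb becomes Rb‖R_L = 13670 Ω, so V = 19.3 × 13670/14430 = 18.3 V.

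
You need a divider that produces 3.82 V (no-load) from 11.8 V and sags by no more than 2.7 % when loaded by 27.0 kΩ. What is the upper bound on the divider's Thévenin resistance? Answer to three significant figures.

R_th ≤ 749 Ω

Loading drop = R_th/(R_th + R_L) ≤ 0.0270, so R_th ≤ R_L · ε/(1−ε) = 27.0 kΩ × 0.0270/0.9730 = 749 Ω.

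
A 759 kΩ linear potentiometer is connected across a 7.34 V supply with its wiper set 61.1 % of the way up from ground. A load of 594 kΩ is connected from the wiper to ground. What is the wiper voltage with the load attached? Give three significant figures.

The wiper splits the pot into (1−α)R = 295.3 kΩ above and αR = 463.7 kΩ below.
Lower section ‖ load = 260.4 kΩ.
V_wiper = 7.34 × 260.4/(295.3 + 260.4) = 3.44 V.

V ≈ 3.44 V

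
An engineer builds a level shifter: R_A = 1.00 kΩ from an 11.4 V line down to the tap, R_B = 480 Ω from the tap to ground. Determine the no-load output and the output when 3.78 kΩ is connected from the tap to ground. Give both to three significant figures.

Open-circuit: V = 11.4 × 480/(1000 + 480) = 3.70 V.
With the load, R_B becomes R_B‖R_L = 425.9 Ω, so V = 11.4 × 425.9/1426 = 3.41 V.

Unloaded: 3.70 V; loaded: 3.41 V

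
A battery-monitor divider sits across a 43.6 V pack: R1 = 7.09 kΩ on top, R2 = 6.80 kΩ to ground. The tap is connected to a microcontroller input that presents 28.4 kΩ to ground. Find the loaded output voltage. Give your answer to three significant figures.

V_out ≈ 19.0 V

The load sits in parallel with R2: R2‖R_L = (6.80 × 28.4) / (6.80 + 28.4) = 5.486 kΩ.
V_out = 43.6 × 5.486 / (7.09 + 5.486) = 43.6 × 5.486/12.58 = 19.0 V.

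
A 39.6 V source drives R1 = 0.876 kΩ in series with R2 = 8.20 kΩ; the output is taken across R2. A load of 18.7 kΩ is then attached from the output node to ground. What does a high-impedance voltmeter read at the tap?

The load sits in parallel with R2: R2‖R_L = (8200 × 18700) / (8200 + 18700) = 5700 Ω.
V_out = 39.6 × 5700 / (876 + 5700) = 39.6 × 5700/6576 = 34.3 V.

V_out ≈ 34.3 V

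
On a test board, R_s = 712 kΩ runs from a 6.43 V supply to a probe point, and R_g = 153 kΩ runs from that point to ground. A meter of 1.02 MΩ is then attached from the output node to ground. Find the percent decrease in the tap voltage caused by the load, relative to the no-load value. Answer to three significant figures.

11.0 %

Unloaded V = 6.43 × 153/865.0 = 1.1373 V.
Loaded: R_g‖R_L = 133.0 kΩ, giving V = 6.43 × 133.0/845.0 = 1.0123 V.
Drop = (1.1373 − 1.0123) / 1.1373 = 11.0 %.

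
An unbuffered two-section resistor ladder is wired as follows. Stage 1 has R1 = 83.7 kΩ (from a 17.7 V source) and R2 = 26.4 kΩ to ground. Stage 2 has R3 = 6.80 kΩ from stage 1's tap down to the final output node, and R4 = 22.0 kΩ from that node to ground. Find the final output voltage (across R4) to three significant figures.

V_out ≈ 1.91 V

Stage 2 presents R3+R4 = 28.80 kΩ as a load on stage 1's tap.
Stage 1's lower leg becomes R2‖(R3+R4) = 13.77 kΩ, so V_mid = 17.7 × 13.77/97.47 = 2.501 V.
Stage 2 is itself unloaded: V_out = V_mid × R4/(R3+R4) = 2.501 × 22.0/28.80 = 1.91 V.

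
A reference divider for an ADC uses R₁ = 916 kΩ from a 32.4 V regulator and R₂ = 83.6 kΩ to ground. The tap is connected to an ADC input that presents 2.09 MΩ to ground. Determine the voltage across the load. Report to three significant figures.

V_out ≈ 2.61 V

The load sits in parallel with R₂: R₂‖R_L = (83.6 × 2090) / (83.6 + 2090) = 80.38 kΩ.
V_out = 32.4 × 80.38 / (916 + 80.38) = 32.4 × 80.38/996.4 = 2.61 V.
(Unloaded it would have been 2.71 V.)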